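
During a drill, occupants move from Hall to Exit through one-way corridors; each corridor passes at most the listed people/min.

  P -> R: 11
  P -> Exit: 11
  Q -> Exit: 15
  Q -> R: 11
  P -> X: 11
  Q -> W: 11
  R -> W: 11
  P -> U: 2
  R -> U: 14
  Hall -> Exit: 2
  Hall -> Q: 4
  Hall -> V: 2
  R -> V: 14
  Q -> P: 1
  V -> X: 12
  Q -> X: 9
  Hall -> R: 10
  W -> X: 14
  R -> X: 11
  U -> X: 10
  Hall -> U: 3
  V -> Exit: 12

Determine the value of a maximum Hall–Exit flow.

18

Augment Hall→Exit: bottleneck 2, flow now 2.
Augment Hall→Q→Exit: bottleneck 4, flow now 6.
Augment Hall→V→Exit: bottleneck 2, flow now 8.
Augment Hall→R→V→Exit: bottleneck 10, flow now 18.
No augmenting path remains; maximum flow = 18.
In the residual graph, reachable from Hall: {Hall, U, X}.
Min-cut edges: Hall→Q (4), Hall→R (10), Hall→V (2), Hall→Exit (2); capacity 4 + 10 + 2 + 2 = 18.
This cut is saturated, so no flow can exceed 18.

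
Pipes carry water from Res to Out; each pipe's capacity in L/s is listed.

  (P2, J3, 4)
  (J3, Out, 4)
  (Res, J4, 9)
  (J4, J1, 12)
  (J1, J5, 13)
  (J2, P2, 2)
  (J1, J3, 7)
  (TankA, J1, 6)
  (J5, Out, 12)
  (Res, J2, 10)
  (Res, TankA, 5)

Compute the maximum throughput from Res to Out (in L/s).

Augment Res→TankA→J1→J3→Out: bottleneck 4, flow now 4.
Augment Res→TankA→J1→J5→Out: bottleneck 1, flow now 5.
Augment Res→J4→J1→J5→Out: bottleneck 9, flow now 14.
Augment Res→J2→P2→J3→J1→J5→Out: bottleneck 2, flow now 16. (uses reverse residual edge)
No augmenting path remains; maximum flow = 16.
In the residual graph, reachable from Res: {Res, J2}.
Min-cut edges: Res→TankA (5), Res→J4 (9), J2→P2 (2); capacity 5 + 9 + 2 = 16.
This cut is saturated, so no flow can exceed 16.

16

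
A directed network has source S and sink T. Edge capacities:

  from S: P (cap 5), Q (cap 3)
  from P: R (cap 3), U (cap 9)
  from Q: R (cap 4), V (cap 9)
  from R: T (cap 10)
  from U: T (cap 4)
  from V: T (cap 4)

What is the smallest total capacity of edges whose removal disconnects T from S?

8

Augment S→P→R→T: bottleneck 3, flow now 3.
Augment S→P→U→T: bottleneck 2, flow now 5.
Augment S→Q→R→T: bottleneck 3, flow now 8.
No augmenting path remains; maximum flow = 8.
By max-flow min-cut, the minimum cut capacity equals the max flow.
In the residual graph, reachable from S: {S}.
Min-cut edges: S→P (5), S→Q (3); capacity 5 + 3 = 8.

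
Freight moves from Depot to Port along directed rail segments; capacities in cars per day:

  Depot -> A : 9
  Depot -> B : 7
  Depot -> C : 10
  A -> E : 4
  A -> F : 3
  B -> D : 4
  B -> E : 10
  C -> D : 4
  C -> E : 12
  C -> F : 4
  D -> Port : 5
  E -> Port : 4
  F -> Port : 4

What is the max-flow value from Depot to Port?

13

Augment Depot→A→E→Port: bottleneck 4, flow now 4.
Augment Depot→A→F→Port: bottleneck 3, flow now 7.
Augment Depot→B→D→Port: bottleneck 4, flow now 11.
Augment Depot→C→D→Port: bottleneck 1, flow now 12.
Augment Depot→C→F→Port: bottleneck 1, flow now 13.
No augmenting path remains; maximum flow = 13.
In the residual graph, reachable from Depot: {Depot, A, B, C, D, E, F}.
Min-cut edges: D→Port (5), E→Port (4), F→Port (4); capacity 5 + 4 + 4 = 13.
This cut is saturated, so no flow can exceed 13.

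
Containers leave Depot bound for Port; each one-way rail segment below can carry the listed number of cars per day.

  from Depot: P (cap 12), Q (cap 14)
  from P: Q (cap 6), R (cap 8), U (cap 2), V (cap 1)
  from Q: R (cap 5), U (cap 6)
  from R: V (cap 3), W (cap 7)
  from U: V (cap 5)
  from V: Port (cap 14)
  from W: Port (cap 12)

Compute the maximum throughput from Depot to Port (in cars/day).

Augment Depot→P→V→Port: bottleneck 1, flow now 1.
Augment Depot→P→R→V→Port: bottleneck 3, flow now 4.
Augment Depot→P→R→W→Port: bottleneck 5, flow now 9.
Augment Depot→P→U→V→Port: bottleneck 2, flow now 11.
Augment Depot→Q→R→W→Port: bottleneck 2, flow now 13.
Augment Depot→Q→U→V→Port: bottleneck 3, flow now 16.
No augmenting path remains; maximum flow = 16.
In the residual graph, reachable from Depot: {Depot, P, Q, R, U}.
Min-cut edges: P→V (1), R→V (3), R→W (7), U→V (5); capacity 1 + 3 + 7 + 5 = 16.
This cut is saturated, so no flow can exceed 16.

16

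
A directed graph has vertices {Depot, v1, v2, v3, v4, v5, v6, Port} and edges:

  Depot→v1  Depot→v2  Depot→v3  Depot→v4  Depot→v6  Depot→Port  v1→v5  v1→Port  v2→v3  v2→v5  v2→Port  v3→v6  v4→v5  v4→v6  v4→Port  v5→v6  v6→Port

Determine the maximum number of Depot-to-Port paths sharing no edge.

Assign every edge capacity 1; by Menger, the answer equals the max flow.
Path Depot→Port (+1); total 1.
Path Depot→v1→Port (+1); total 2.
Path Depot→v2→Port (+1); total 3.
Path Depot→v4→Port (+1); total 4.
Path Depot→v6→Port (+1); total 5.
No residual Depot→Port path; max flow = 5.
Certifying cut of size 5: {Depot→Port, Depot→v1, Depot→v2, Depot→v4, v6→Port}.

5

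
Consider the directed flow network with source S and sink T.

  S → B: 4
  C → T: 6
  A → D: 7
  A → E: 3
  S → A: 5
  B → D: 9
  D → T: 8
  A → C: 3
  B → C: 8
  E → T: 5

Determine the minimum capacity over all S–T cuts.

9

Augment S→A→C→T: bottleneck 3, flow now 3.
Augment S→A→D→T: bottleneck 2, flow now 5.
Augment S→B→C→T: bottleneck 3, flow now 8.
Augment S→B→D→T: bottleneck 1, flow now 9.
No augmenting path remains; maximum flow = 9.
By max-flow min-cut, the minimum cut capacity equals the max flow.
In the residual graph, reachable from S: {S}.
Min-cut edges: S→A (5), S→B (4); capacity 5 + 4 = 9.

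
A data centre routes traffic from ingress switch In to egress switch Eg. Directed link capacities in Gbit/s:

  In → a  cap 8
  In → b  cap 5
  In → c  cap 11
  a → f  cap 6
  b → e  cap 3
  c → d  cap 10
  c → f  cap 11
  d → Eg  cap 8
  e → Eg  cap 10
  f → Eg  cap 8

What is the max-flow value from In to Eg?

Augment In→a→f→Eg: bottleneck 6, flow now 6.
Augment In→b→e→Eg: bottleneck 3, flow now 9.
Augment In→c→d→Eg: bottleneck 8, flow now 17.
Augment In→c→f→Eg: bottleneck 2, flow now 19.
No augmenting path remains; maximum flow = 19.
In the residual graph, reachable from In: {In, a, b, c, d, f}.
Min-cut edges: b→e (3), d→Eg (8), f→Eg (8); capacity 3 + 8 + 8 = 19.
This cut is saturated, so no flow can exceed 19.

19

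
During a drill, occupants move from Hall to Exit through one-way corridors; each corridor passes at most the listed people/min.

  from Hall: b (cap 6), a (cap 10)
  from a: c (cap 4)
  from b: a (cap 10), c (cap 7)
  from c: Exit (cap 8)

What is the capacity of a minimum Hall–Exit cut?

8

Augment Hall→a→c→Exit: bottleneck 4, flow now 4.
Augment Hall→b→c→Exit: bottleneck 4, flow now 8.
No augmenting path remains; maximum flow = 8.
By max-flow min-cut, the minimum cut capacity equals the max flow.
In the residual graph, reachable from Hall: {Hall, a, b, c}.
Min-cut edges: c→Exit (8); capacity 8 = 8.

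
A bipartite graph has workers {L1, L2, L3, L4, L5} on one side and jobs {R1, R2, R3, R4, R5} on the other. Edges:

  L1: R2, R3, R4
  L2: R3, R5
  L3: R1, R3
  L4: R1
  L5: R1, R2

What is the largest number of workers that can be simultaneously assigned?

Unit-capacity flow: source→left, listed edges, right→sink; max matching = max flow.
Augmenting path L1→R2 (+1); matched 1.
Augmenting path L2→R3 (+1); matched 2.
Augmenting path L3→R1 (+1); matched 3.
Augmenting path L5→R2→L1→R4 (+1); matched 4.
Augmenting path L4→R1→L3→R3→L2→R5 (+1); matched 5.
No augmenting path remains; maximum matching = 5.
König certificate: {L1, L2, L3, L4, L5} is a vertex cover of size 5 (every listed pair touches it), so no matching can be larger.

5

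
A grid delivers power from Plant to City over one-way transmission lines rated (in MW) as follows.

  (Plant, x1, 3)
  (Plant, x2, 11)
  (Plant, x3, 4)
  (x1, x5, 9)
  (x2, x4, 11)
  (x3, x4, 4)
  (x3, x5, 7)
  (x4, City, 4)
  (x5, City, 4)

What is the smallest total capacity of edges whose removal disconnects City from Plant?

Augment Plant→x1→x5→City: bottleneck 3, flow now 3.
Augment Plant→x2→x4→City: bottleneck 4, flow now 7.
Augment Plant→x3→x5→City: bottleneck 1, flow now 8.
No augmenting path remains; maximum flow = 8.
By max-flow min-cut, the minimum cut capacity equals the max flow.
In the residual graph, reachable from Plant: {Plant, x1, x2, x3, x4, x5}.
Min-cut edges: x4→City (4), x5→City (4); capacity 4 + 4 = 8.

8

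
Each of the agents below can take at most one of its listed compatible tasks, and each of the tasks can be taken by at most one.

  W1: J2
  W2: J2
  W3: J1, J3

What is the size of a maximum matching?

2

Unit-capacity flow: source→left, listed edges, right→sink; max matching = max flow.
Augmenting path W1→J2 (+1); matched 1.
Augmenting path W3→J1 (+1); matched 2.
No augmenting path remains; maximum matching = 2.
König certificate: {W3, J2} is a vertex cover of size 2 (every listed pair touches it), so no matching can be larger.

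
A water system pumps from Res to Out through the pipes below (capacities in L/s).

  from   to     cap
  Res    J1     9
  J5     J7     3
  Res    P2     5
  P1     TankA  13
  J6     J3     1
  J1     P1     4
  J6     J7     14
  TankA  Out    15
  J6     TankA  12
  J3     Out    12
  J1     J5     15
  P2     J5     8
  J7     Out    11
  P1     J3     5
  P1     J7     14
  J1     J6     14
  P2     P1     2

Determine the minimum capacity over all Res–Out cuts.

Augment Res→P2→J5→J7→Out: bottleneck 3, flow now 3.
Augment Res→P2→P1→J3→Out: bottleneck 2, flow now 5.
Augment Res→J1→J6→J3→Out: bottleneck 1, flow now 6.
Augment Res→J1→J6→J7→Out: bottleneck 8, flow now 14.
No augmenting path remains; maximum flow = 14.
By max-flow min-cut, the minimum cut capacity equals the max flow.
In the residual graph, reachable from Res: {Res}.
Min-cut edges: Res→P2 (5), Res→J1 (9); capacity 5 + 9 = 14.

14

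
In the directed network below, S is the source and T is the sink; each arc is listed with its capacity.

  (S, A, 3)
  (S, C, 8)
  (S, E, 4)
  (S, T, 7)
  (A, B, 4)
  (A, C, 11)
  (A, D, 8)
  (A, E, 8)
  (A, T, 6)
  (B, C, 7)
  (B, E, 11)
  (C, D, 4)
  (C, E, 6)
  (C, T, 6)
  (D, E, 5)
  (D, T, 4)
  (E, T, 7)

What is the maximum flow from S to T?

22

Augment S→T: bottleneck 7, flow now 7.
Augment S→A→T: bottleneck 3, flow now 10.
Augment S→C→T: bottleneck 6, flow now 16.
Augment S→E→T: bottleneck 4, flow now 20.
Augment S→C→D→T: bottleneck 2, flow now 22.
No augmenting path remains; maximum flow = 22.
In the residual graph, reachable from S: {S}.
Min-cut edges: S→A (3), S→C (8), S→E (4), S→T (7); capacity 3 + 8 + 4 + 7 = 22.
This cut is saturated, so no flow can exceed 22.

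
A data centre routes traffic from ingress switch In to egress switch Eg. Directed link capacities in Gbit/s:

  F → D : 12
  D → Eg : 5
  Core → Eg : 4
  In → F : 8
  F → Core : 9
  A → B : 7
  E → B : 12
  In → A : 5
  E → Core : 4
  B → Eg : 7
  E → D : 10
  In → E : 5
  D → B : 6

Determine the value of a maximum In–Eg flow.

Augment In→E→Core→Eg: bottleneck 4, flow now 4.
Augment In→E→B→Eg: bottleneck 1, flow now 5.
Augment In→A→B→Eg: bottleneck 5, flow now 10.
Augment In→F→D→Eg: bottleneck 5, flow now 15.
Augment In→F→D→B→Eg: bottleneck 1, flow now 16.
No augmenting path remains; maximum flow = 16.
In the residual graph, reachable from In: {In, E, A, F, Core, B, D}.
Min-cut edges: Core→Eg (4), B→Eg (7), D→Eg (5); capacity 4 + 7 + 5 = 16.
This cut is saturated, so no flow can exceed 16.

16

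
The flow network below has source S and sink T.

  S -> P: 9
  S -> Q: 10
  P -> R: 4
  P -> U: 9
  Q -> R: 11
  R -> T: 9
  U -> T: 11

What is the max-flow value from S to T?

Augment S→P→R→T: bottleneck 4, flow now 4.
Augment S→P→U→T: bottleneck 5, flow now 9.
Augment S→Q→R→T: bottleneck 5, flow now 14.
Augment S→Q→R→P→U→T: bottleneck 4, flow now 18. (uses reverse residual edge)
No augmenting path remains; maximum flow = 18.
In the residual graph, reachable from S: {S, Q, R}.
Min-cut edges: S→P (9), R→T (9); capacity 9 + 9 = 18.
This cut is saturated, so no flow can exceed 18.

18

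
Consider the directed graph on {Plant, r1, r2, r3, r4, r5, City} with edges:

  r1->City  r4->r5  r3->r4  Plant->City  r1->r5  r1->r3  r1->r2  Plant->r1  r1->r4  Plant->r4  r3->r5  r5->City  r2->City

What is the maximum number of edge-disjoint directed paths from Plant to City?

3

Assign every edge capacity 1; by Menger, the answer equals the max flow.
Path Plant→City (+1); total 1.
Path Plant→r1→City (+1); total 2.
Path Plant→r4→r5→City (+1); total 3.
No residual Plant→City path; max flow = 3.
Certifying cut of size 3: {Plant→City, Plant→r1, Plant→r4}.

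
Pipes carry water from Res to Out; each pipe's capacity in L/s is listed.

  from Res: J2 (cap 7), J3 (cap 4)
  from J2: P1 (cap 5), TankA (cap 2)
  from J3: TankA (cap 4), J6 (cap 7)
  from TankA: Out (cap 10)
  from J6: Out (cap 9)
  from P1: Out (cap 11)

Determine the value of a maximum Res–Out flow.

Augment Res→J2→TankA→Out: bottleneck 2, flow now 2.
Augment Res→J2→P1→Out: bottleneck 5, flow now 7.
Augment Res→J3→TankA→Out: bottleneck 4, flow now 11.
No augmenting path remains; maximum flow = 11.
In the residual graph, reachable from Res: {Res}.
Min-cut edges: Res→J2 (7), Res→J3 (4); capacity 7 + 4 = 11.
This cut is saturated, so no flow can exceed 11.

11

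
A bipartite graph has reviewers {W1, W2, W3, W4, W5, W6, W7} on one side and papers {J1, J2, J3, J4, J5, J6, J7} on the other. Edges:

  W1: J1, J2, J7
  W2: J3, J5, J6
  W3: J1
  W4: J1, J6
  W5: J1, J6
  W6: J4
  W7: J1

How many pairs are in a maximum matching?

Unit-capacity flow: source→left, listed edges, right→sink; max matching = max flow.
Augmenting path W1→J1 (+1); matched 1.
Augmenting path W2→J3 (+1); matched 2.
Augmenting path W4→J6 (+1); matched 3.
Augmenting path W6→J4 (+1); matched 4.
Augmenting path W3→J1→W1→J2 (+1); matched 5.
No augmenting path remains; maximum matching = 5.
König certificate: {W1, W2, W6, J1, J6} is a vertex cover of size 5 (every listed pair touches it), so no matching can be larger.

5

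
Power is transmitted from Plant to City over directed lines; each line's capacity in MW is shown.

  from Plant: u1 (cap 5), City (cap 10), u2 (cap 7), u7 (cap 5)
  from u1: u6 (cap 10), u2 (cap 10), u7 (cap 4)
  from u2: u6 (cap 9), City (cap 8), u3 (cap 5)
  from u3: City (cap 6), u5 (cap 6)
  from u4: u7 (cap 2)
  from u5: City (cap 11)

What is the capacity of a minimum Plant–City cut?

Augment Plant→City: bottleneck 10, flow now 10.
Augment Plant→u2→City: bottleneck 7, flow now 17.
Augment Plant→u1→u2→City: bottleneck 1, flow now 18.
Augment Plant→u1→u2→u3→City: bottleneck 4, flow now 22.
No augmenting path remains; maximum flow = 22.
By max-flow min-cut, the minimum cut capacity equals the max flow.
In the residual graph, reachable from Plant: {Plant, u7}.
Min-cut edges: Plant→u1 (5), Plant→u2 (7), Plant→City (10); capacity 5 + 7 + 10 = 22.

22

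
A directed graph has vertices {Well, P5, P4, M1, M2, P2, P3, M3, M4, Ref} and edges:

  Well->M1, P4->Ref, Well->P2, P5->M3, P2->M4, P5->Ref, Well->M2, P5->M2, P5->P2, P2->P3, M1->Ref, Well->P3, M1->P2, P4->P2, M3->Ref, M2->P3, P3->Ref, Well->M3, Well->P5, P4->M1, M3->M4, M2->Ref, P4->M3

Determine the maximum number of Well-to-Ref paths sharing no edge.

Assign every edge capacity 1; by Menger, the answer equals the max flow.
Path Well→P5→Ref (+1); total 1.
Path Well→M1→Ref (+1); total 2.
Path Well→M2→Ref (+1); total 3.
Path Well→P3→Ref (+1); total 4.
Path Well→M3→Ref (+1); total 5.
No residual Well→Ref path; max flow = 5.
Certifying cut of size 5: {P3→Ref, Well→M1, Well→M2, Well→M3, Well→P5}.

5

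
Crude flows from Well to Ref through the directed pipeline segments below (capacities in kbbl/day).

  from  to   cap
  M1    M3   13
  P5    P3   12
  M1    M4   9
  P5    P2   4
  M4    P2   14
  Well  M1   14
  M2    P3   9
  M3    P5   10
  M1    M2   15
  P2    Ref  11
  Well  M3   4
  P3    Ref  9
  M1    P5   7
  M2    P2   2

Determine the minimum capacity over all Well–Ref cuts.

Augment Well→M1→M4→P2→Ref: bottleneck 9, flow now 9.
Augment Well→M1→M2→P2→Ref: bottleneck 2, flow now 11.
Augment Well→M1→M2→P3→Ref: bottleneck 3, flow now 14.
Augment Well→M3→P5→P3→Ref: bottleneck 4, flow now 18.
No augmenting path remains; maximum flow = 18.
By max-flow min-cut, the minimum cut capacity equals the max flow.
In the residual graph, reachable from Well: {Well}.
Min-cut edges: Well→M1 (14), Well→M3 (4); capacity 14 + 4 = 18.

18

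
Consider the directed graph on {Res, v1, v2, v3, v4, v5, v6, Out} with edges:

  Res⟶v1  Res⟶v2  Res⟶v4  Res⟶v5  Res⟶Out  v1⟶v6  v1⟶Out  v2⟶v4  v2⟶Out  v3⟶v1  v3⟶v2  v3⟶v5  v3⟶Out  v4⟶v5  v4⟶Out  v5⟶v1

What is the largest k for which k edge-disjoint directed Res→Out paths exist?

4

Assign every edge capacity 1; by Menger, the answer equals the max flow.
Path Res→Out (+1); total 1.
Path Res→v1→Out (+1); total 2.
Path Res→v2→Out (+1); total 3.
Path Res→v4→Out (+1); total 4.
No residual Res→Out path; max flow = 4.
Certifying cut of size 4: {Res→Out, Res→v2, Res→v4, v1→Out}.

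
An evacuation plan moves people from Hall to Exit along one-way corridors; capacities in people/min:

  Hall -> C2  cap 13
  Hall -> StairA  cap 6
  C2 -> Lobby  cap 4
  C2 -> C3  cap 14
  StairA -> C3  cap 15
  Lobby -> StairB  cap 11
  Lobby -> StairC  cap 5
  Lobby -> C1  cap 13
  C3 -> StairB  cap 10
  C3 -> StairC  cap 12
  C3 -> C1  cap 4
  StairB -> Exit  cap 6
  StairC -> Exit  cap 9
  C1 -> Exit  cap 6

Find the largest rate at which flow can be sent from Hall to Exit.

19

Augment Hall→C2→Lobby→StairB→Exit: bottleneck 4, flow now 4.
Augment Hall→C2→C3→StairB→Exit: bottleneck 2, flow now 6.
Augment Hall→C2→C3→StairC→Exit: bottleneck 7, flow now 13.
Augment Hall→StairA→C3→StairC→Exit: bottleneck 2, flow now 15.
Augment Hall→StairA→C3→C1→Exit: bottleneck 4, flow now 19.
No augmenting path remains; maximum flow = 19.
In the residual graph, reachable from Hall: {Hall}.
Min-cut edges: Hall→C2 (13), Hall→StairA (6); capacity 13 + 6 = 19.
This cut is saturated, so no flow can exceed 19.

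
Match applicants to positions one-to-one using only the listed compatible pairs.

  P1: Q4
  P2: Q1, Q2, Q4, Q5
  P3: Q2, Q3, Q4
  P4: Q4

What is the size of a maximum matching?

3

Unit-capacity flow: source→left, listed edges, right→sink; max matching = max flow.
Augmenting path P1→Q4 (+1); matched 1.
Augmenting path P2→Q1 (+1); matched 2.
Augmenting path P3→Q2 (+1); matched 3.
No augmenting path remains; maximum matching = 3.
König certificate: {P2, P3, Q4} is a vertex cover of size 3 (every listed pair touches it), so no matching can be larger.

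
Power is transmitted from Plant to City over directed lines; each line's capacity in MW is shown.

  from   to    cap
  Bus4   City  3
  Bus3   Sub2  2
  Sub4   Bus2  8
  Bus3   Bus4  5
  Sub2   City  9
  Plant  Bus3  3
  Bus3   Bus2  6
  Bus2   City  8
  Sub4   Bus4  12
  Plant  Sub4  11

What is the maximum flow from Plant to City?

13

Augment Plant→Bus3→Bus2→City: bottleneck 3, flow now 3.
Augment Plant→Sub4→Bus2→City: bottleneck 5, flow now 8.
Augment Plant→Sub4→Bus4→City: bottleneck 3, flow now 11.
Augment Plant→Sub4→Bus2→Bus3→Sub2→City: bottleneck 2, flow now 13. (uses reverse residual edge)
No augmenting path remains; maximum flow = 13.
In the residual graph, reachable from Plant: {Plant, Bus3, Sub4, Bus2, Bus4}.
Min-cut edges: Bus3→Sub2 (2), Bus2→City (8), Bus4→City (3); capacity 2 + 8 + 3 = 13.
This cut is saturated, so no flow can exceed 13.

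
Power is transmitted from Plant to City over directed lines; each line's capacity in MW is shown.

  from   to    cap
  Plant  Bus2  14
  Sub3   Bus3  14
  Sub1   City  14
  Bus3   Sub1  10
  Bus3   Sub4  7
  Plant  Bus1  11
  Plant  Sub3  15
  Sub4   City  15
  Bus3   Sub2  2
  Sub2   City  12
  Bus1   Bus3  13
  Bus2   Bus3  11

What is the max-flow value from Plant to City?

19

Augment Plant→Sub3→Bus3→Sub2→City: bottleneck 2, flow now 2.
Augment Plant→Sub3→Bus3→Sub4→City: bottleneck 7, flow now 9.
Augment Plant→Sub3→Bus3→Sub1→City: bottleneck 5, flow now 14.
Augment Plant→Bus2→Bus3→Sub1→City: bottleneck 5, flow now 19.
No augmenting path remains; maximum flow = 19.
In the residual graph, reachable from Plant: {Plant, Sub3, Bus2, Bus1, Bus3}.
Min-cut edges: Bus3→Sub2 (2), Bus3→Sub4 (7), Bus3→Sub1 (10); capacity 2 + 7 + 10 = 19.
This cut is saturated, so no flow can exceed 19.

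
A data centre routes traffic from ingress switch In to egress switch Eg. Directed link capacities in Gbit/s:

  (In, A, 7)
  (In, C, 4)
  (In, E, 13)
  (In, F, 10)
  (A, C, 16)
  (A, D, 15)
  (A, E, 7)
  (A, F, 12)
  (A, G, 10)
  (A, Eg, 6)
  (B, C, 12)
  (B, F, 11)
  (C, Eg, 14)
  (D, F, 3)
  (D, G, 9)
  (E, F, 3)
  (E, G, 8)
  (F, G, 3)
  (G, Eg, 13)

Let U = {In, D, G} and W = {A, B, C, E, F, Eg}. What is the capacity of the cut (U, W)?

Edges leaving {In, D, G}: In→A (7), In→C (4), In→E (13), In→F (10), D→F (3), G→Eg (13).
Cut capacity = 7 + 4 + 13 + 10 + 3 + 13 = 50.

50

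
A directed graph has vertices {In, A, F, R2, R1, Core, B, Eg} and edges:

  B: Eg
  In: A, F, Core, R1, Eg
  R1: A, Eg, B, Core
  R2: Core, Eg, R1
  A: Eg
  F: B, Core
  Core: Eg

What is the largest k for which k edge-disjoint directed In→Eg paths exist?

5

Assign every edge capacity 1; by Menger, the answer equals the max flow.
Path In→Eg (+1); total 1.
Path In→A→Eg (+1); total 2.
Path In→R1→Eg (+1); total 3.
Path In→Core→Eg (+1); total 4.
Path In→F→B→Eg (+1); total 5.
No residual In→Eg path; max flow = 5.
Certifying cut of size 5: {In→A, In→Core, In→Eg, In→F, In→R1}.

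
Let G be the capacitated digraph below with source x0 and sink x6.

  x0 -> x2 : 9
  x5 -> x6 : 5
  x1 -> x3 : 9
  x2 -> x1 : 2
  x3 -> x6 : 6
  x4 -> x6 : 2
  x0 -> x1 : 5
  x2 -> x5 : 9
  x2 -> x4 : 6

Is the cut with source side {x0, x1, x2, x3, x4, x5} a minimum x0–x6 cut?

Yes — it is a minimum cut (capacity 13).

Given cut capacity: 6 + 2 + 5 = 13.
Augment x0→x1→x3→x6: bottleneck 5, flow now 5.
Augment x0→x2→x4→x6: bottleneck 2, flow now 7.
Augment x0→x2→x5→x6: bottleneck 5, flow now 12.
Augment x0→x2→x1→x3→x6: bottleneck 1, flow now 13.
No augmenting path remains; maximum flow = 13.
Cut capacity 13 equals the max flow, so it is a minimum cut.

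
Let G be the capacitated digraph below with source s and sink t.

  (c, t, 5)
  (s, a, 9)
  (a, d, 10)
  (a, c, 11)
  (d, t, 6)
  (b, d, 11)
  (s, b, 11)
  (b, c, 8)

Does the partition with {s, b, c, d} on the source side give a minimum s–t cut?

No — its capacity is 20, but the minimum cut has capacity 11.

Given cut capacity: 9 + 5 + 6 = 20.
Augment s→a→c→t: bottleneck 5, flow now 5.
Augment s→a→d→t: bottleneck 4, flow now 9.
Augment s→b→d→t: bottleneck 2, flow now 11.
No augmenting path remains; maximum flow = 11.
In the residual graph, reachable from s: {s, a, b, c, d}.
Min-cut edges: c→t (5), d→t (6); capacity 5 + 6 = 11.
Cut capacity 20 exceeds the max flow 11, so it is not minimum.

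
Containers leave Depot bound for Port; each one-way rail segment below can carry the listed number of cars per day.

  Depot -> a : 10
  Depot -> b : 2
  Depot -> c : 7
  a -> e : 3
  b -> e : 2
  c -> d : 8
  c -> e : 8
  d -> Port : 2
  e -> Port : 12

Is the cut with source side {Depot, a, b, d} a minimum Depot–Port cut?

Given cut capacity: 7 + 3 + 2 + 2 = 14.
Augment Depot→a→e→Port: bottleneck 3, flow now 3.
Augment Depot→b→e→Port: bottleneck 2, flow now 5.
Augment Depot→c→d→Port: bottleneck 2, flow now 7.
Augment Depot→c→e→Port: bottleneck 5, flow now 12.
No augmenting path remains; maximum flow = 12.
In the residual graph, reachable from Depot: {Depot, a}.
Min-cut edges: Depot→b (2), Depot→c (7), a→e (3); capacity 2 + 7 + 3 = 12.
Cut capacity 14 exceeds the max flow 12, so it is not minimum.

No — its capacity is 14, but the minimum cut has capacity 12.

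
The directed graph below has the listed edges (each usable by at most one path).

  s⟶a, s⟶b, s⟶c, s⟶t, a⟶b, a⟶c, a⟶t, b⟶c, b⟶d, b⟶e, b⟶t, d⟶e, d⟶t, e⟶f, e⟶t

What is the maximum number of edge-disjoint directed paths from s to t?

Assign every edge capacity 1; by Menger, the answer equals the max flow.
Path s→t (+1); total 1.
Path s→a→t (+1); total 2.
Path s→b→t (+1); total 3.
No residual s→t path; max flow = 3.
Certifying cut of size 3: {s→a, s→b, s→t}.

3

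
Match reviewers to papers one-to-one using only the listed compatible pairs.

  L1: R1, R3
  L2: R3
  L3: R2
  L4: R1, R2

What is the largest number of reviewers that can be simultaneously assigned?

3

Unit-capacity flow: source→left, listed edges, right→sink; max matching = max flow.
Augmenting path L1→R1 (+1); matched 1.
Augmenting path L2→R3 (+1); matched 2.
Augmenting path L3→R2 (+1); matched 3.
No augmenting path remains; maximum matching = 3.
König certificate: {R1, R2, R3} is a vertex cover of size 3 (every listed pair touches it), so no matching can be larger.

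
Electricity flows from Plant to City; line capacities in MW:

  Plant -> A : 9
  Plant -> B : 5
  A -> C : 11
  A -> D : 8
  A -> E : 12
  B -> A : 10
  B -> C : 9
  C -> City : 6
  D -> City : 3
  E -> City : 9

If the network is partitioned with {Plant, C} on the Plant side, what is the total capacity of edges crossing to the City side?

Edges leaving {Plant, C}: Plant→A (9), Plant→B (5), C→City (6).
Cut capacity = 9 + 5 + 6 = 20.

20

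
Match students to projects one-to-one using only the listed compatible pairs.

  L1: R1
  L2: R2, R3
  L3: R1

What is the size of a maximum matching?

Unit-capacity flow: source→left, listed edges, right→sink; max matching = max flow.
Augmenting path L1→R1 (+1); matched 1.
Augmenting path L2→R2 (+1); matched 2.
No augmenting path remains; maximum matching = 2.
König certificate: {L2, R1} is a vertex cover of size 2 (every listed pair touches it), so no matching can be larger.

2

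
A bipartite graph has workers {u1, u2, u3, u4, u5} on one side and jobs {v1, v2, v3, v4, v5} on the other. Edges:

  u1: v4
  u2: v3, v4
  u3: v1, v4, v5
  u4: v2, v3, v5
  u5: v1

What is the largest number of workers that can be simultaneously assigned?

5

Unit-capacity flow: source→left, listed edges, right→sink; max matching = max flow.
Augmenting path u1→v4 (+1); matched 1.
Augmenting path u2→v3 (+1); matched 2.
Augmenting path u3→v1 (+1); matched 3.
Augmenting path u4→v2 (+1); matched 4.
Augmenting path u5→v1→u3→v5 (+1); matched 5.
No augmenting path remains; maximum matching = 5.
König certificate: {u1, u2, u3, u4, u5} is a vertex cover of size 5 (every listed pair touches it), so no matching can be larger.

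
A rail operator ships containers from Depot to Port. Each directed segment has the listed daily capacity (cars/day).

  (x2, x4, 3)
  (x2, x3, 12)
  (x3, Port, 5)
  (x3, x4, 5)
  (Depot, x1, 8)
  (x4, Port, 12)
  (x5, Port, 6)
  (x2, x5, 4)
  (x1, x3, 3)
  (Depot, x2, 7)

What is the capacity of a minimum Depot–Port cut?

Augment Depot→x1→x3→Port: bottleneck 3, flow now 3.
Augment Depot→x2→x3→Port: bottleneck 2, flow now 5.
Augment Depot→x2→x4→Port: bottleneck 3, flow now 8.
Augment Depot→x2→x5→Port: bottleneck 2, flow now 10.
No augmenting path remains; maximum flow = 10.
By max-flow min-cut, the minimum cut capacity equals the max flow.
In the residual graph, reachable from Depot: {Depot, x1}.
Min-cut edges: Depot→x2 (7), x1→x3 (3); capacity 7 + 3 = 10.

10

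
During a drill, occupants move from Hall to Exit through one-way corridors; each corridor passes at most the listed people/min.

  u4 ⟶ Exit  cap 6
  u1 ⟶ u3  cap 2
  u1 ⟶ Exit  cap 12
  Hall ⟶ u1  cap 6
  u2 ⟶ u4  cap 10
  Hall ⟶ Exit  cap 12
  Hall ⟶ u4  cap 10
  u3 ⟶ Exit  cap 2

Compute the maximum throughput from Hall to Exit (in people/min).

24

Augment Hall→Exit: bottleneck 12, flow now 12.
Augment Hall→u1→Exit: bottleneck 6, flow now 18.
Augment Hall→u4→Exit: bottleneck 6, flow now 24.
No augmenting path remains; maximum flow = 24.
In the residual graph, reachable from Hall: {Hall, u4}.
Min-cut edges: Hall→u1 (6), Hall→Exit (12), u4→Exit (6); capacity 6 + 12 + 6 = 24.
This cut is saturated, so no flow can exceed 24.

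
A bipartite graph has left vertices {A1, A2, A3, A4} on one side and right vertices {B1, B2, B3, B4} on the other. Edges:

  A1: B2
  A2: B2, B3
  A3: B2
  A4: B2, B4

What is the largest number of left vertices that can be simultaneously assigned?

Unit-capacity flow: source→left, listed edges, right→sink; max matching = max flow.
Augmenting path A1→B2 (+1); matched 1.
Augmenting path A2→B3 (+1); matched 2.
Augmenting path A4→B4 (+1); matched 3.
No augmenting path remains; maximum matching = 3.
König certificate: {A2, A4, B2} is a vertex cover of size 3 (every listed pair touches it), so no matching can be larger.

3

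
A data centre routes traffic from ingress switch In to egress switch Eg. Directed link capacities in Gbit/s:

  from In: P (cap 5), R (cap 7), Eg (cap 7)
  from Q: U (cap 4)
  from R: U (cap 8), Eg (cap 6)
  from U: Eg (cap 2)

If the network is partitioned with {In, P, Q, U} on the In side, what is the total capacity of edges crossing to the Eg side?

Edges leaving {In, P, Q, U}: In→R (7), In→Eg (7), U→Eg (2).
Cut capacity = 7 + 7 + 2 = 16.

16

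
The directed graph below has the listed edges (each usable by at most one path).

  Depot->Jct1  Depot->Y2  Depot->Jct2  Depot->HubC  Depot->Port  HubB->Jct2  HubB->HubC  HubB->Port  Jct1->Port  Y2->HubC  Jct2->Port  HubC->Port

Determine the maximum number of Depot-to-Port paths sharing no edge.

4

Assign every edge capacity 1; by Menger, the answer equals the max flow.
Path Depot→Port (+1); total 1.
Path Depot→Jct1→Port (+1); total 2.
Path Depot→Jct2→Port (+1); total 3.
Path Depot→HubC→Port (+1); total 4.
No residual Depot→Port path; max flow = 4.
Certifying cut of size 4: {Depot→Jct1, Depot→Jct2, Depot→Port, HubC→Port}.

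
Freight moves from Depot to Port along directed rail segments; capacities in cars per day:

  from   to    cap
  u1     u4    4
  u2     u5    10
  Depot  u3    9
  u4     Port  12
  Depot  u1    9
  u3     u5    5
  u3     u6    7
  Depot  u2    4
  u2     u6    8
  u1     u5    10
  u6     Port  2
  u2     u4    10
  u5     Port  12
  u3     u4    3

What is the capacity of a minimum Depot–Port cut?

Augment Depot→u1→u4→Port: bottleneck 4, flow now 4.
Augment Depot→u1→u5→Port: bottleneck 5, flow now 9.
Augment Depot→u2→u4→Port: bottleneck 4, flow now 13.
Augment Depot→u3→u4→Port: bottleneck 3, flow now 16.
Augment Depot→u3→u5→Port: bottleneck 5, flow now 21.
Augment Depot→u3→u6→Port: bottleneck 1, flow now 22.
No augmenting path remains; maximum flow = 22.
By max-flow min-cut, the minimum cut capacity equals the max flow.
In the residual graph, reachable from Depot: {Depot}.
Min-cut edges: Depot→u1 (9), Depot→u2 (4), Depot→u3 (9); capacity 9 + 4 + 9 = 22.

22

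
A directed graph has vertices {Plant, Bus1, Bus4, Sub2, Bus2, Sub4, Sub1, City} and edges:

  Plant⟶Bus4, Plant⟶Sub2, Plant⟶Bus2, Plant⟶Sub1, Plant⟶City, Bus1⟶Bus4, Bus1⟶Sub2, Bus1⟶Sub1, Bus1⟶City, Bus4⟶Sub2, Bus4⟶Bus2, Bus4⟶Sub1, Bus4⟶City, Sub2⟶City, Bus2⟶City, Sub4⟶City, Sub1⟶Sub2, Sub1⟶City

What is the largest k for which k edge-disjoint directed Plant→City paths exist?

5

Assign every edge capacity 1; by Menger, the answer equals the max flow.
Path Plant→City (+1); total 1.
Path Plant→Bus4→City (+1); total 2.
Path Plant→Sub2→City (+1); total 3.
Path Plant→Bus2→City (+1); total 4.
Path Plant→Sub1→City (+1); total 5.
No residual Plant→City path; max flow = 5.
Certifying cut of size 5: {Plant→Bus2, Plant→Bus4, Plant→City, Plant→Sub1, Plant→Sub2}.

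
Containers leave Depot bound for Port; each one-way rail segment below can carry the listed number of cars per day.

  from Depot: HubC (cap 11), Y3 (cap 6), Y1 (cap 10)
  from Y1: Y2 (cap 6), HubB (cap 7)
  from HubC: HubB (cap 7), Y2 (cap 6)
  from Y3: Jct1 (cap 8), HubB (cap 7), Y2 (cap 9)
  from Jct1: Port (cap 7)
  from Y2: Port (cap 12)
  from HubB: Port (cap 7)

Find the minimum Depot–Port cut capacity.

25

Augment Depot→Y1→Y2→Port: bottleneck 6, flow now 6.
Augment Depot→Y1→HubB→Port: bottleneck 4, flow now 10.
Augment Depot→HubC→Y2→Port: bottleneck 6, flow now 16.
Augment Depot→HubC→HubB→Port: bottleneck 3, flow now 19.
Augment Depot→Y3→Jct1→Port: bottleneck 6, flow now 25.
No augmenting path remains; maximum flow = 25.
By max-flow min-cut, the minimum cut capacity equals the max flow.
In the residual graph, reachable from Depot: {Depot, Y1, HubC, HubB}.
Min-cut edges: Depot→Y3 (6), Y1→Y2 (6), HubC→Y2 (6), HubB→Port (7); capacity 6 + 6 + 6 + 7 = 25.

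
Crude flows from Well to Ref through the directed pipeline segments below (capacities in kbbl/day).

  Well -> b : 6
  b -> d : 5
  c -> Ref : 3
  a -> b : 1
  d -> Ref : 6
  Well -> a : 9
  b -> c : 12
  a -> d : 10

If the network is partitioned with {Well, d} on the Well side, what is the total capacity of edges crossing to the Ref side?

Edges leaving {Well, d}: Well→a (9), Well→b (6), d→Ref (6).
Cut capacity = 9 + 6 + 6 = 21.

21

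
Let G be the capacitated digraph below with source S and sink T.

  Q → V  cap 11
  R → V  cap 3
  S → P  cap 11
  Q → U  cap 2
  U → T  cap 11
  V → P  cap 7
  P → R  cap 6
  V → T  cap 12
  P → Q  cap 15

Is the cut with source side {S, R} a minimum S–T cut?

No — its capacity is 14, but the minimum cut has capacity 11.

Given cut capacity: 11 + 3 = 14.
Augment S→P→Q→U→T: bottleneck 2, flow now 2.
Augment S→P→Q→V→T: bottleneck 9, flow now 11.
No augmenting path remains; maximum flow = 11.
In the residual graph, reachable from S: {S}.
Min-cut edges: S→P (11); capacity 11 = 11.
Cut capacity 14 exceeds the max flow 11, so it is not minimum.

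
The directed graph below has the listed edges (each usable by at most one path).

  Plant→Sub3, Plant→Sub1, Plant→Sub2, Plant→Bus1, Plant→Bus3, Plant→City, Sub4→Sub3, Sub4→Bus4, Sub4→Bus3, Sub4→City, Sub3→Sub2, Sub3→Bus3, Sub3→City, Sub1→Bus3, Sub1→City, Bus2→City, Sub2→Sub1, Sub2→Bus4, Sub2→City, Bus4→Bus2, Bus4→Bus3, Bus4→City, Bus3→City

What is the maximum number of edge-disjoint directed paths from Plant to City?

Assign every edge capacity 1; by Menger, the answer equals the max flow.
Path Plant→City (+1); total 1.
Path Plant→Sub3→City (+1); total 2.
Path Plant→Sub1→City (+1); total 3.
Path Plant→Sub2→City (+1); total 4.
Path Plant→Bus3→City (+1); total 5.
No residual Plant→City path; max flow = 5.
Certifying cut of size 5: {Plant→Bus3, Plant→City, Plant→Sub1, Plant→Sub2, Plant→Sub3}.

5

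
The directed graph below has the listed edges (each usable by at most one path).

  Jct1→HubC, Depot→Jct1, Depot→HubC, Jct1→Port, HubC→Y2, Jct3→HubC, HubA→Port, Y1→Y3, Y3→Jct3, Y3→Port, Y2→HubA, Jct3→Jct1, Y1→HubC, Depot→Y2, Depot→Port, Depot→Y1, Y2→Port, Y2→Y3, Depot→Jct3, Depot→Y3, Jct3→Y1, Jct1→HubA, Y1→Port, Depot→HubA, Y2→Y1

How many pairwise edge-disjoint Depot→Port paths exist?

Assign every edge capacity 1; by Menger, the answer equals the max flow.
Path Depot→Port (+1); total 1.
Path Depot→Jct1→Port (+1); total 2.
Path Depot→Y2→Port (+1); total 3.
Path Depot→Y1→Port (+1); total 4.
Path Depot→HubA→Port (+1); total 5.
Path Depot→Y3→Port (+1); total 6.
No residual Depot→Port path; max flow = 6.
Certifying cut of size 6: {Depot→Port, HubA→Port, Jct1→Port, Y1→Port, Y2→Port, Y3→Port}.

6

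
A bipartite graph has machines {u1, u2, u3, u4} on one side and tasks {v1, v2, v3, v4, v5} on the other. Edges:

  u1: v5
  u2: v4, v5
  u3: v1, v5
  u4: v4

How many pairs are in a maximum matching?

3

Unit-capacity flow: source→left, listed edges, right→sink; max matching = max flow.
Augmenting path u1→v5 (+1); matched 1.
Augmenting path u2→v4 (+1); matched 2.
Augmenting path u3→v1 (+1); matched 3.
No augmenting path remains; maximum matching = 3.
König certificate: {u3, v4, v5} is a vertex cover of size 3 (every listed pair touches it), so no matching can be larger.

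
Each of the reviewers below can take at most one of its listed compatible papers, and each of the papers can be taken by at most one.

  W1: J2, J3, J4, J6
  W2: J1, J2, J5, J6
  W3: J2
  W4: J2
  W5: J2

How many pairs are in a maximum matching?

Unit-capacity flow: source→left, listed edges, right→sink; max matching = max flow.
Augmenting path W1→J2 (+1); matched 1.
Augmenting path W2→J1 (+1); matched 2.
Augmenting path W3→J2→W1→J3 (+1); matched 3.
No augmenting path remains; maximum matching = 3.
König certificate: {W1, W2, J2} is a vertex cover of size 3 (every listed pair touches it), so no matching can be larger.

3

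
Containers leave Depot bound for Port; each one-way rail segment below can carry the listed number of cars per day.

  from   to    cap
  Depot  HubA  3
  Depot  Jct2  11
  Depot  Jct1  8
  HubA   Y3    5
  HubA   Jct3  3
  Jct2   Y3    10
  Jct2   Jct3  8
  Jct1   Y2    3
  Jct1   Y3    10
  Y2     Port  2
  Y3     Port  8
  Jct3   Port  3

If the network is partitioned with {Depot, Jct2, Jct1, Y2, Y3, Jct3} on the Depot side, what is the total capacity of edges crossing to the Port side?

Edges leaving {Depot, Jct2, Jct1, Y2, Y3, Jct3}: Depot→HubA (3), Y2→Port (2), Y3→Port (8), Jct3→Port (3).
Cut capacity = 3 + 2 + 8 + 3 = 16.

16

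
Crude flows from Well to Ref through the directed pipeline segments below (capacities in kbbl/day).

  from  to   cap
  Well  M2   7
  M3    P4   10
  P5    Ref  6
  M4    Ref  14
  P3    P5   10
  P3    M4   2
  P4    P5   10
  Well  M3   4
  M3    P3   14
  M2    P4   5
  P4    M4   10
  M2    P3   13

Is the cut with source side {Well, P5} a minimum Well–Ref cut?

No — its capacity is 17, but the minimum cut has capacity 11.

Given cut capacity: 4 + 7 + 6 = 17.
Augment Well→M3→P3→P5→Ref: bottleneck 4, flow now 4.
Augment Well→M2→P3→P5→Ref: bottleneck 2, flow now 6.
Augment Well→M2→P3→M4→Ref: bottleneck 2, flow now 8.
Augment Well→M2→P4→M4→Ref: bottleneck 3, flow now 11.
No augmenting path remains; maximum flow = 11.
In the residual graph, reachable from Well: {Well}.
Min-cut edges: Well→M3 (4), Well→M2 (7); capacity 4 + 7 = 11.
Cut capacity 17 exceeds the max flow 11, so it is not minimum.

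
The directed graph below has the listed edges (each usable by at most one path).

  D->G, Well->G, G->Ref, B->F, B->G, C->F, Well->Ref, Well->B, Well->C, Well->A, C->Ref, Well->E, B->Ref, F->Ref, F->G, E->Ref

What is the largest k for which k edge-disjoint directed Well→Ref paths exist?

Assign every edge capacity 1; by Menger, the answer equals the max flow.
Path Well→Ref (+1); total 1.
Path Well→B→Ref (+1); total 2.
Path Well→C→Ref (+1); total 3.
Path Well→E→Ref (+1); total 4.
Path Well→G→Ref (+1); total 5.
No residual Well→Ref path; max flow = 5.
Certifying cut of size 5: {Well→B, Well→C, Well→E, Well→G, Well→Ref}.

5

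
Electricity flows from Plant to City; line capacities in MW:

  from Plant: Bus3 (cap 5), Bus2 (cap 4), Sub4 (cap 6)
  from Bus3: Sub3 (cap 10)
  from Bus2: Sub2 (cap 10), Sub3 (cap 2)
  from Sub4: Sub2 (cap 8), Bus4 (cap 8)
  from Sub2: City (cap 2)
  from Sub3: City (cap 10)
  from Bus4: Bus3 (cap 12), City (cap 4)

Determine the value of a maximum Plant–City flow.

15

Augment Plant→Bus3→Sub3→City: bottleneck 5, flow now 5.
Augment Plant→Bus2→Sub2→City: bottleneck 2, flow now 7.
Augment Plant→Bus2→Sub3→City: bottleneck 2, flow now 9.
Augment Plant→Sub4→Bus4→City: bottleneck 4, flow now 13.
Augment Plant→Sub4→Bus4→Bus3→Sub3→City: bottleneck 2, flow now 15.
No augmenting path remains; maximum flow = 15.
In the residual graph, reachable from Plant: {Plant}.
Min-cut edges: Plant→Bus3 (5), Plant→Bus2 (4), Plant→Sub4 (6); capacity 5 + 4 + 6 = 15.
This cut is saturated, so no flow can exceed 15.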